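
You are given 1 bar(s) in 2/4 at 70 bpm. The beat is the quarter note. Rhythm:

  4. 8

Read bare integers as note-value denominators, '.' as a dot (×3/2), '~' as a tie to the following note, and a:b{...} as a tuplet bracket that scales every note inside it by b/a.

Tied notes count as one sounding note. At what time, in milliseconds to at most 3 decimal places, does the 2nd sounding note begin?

1. 0.0ms @ 0 + 1285.714ms (3/2)
2. 1285.714ms @ 3/2 + 428.571ms (1/2)

note 2 onset = 3/2b = 1285.714ms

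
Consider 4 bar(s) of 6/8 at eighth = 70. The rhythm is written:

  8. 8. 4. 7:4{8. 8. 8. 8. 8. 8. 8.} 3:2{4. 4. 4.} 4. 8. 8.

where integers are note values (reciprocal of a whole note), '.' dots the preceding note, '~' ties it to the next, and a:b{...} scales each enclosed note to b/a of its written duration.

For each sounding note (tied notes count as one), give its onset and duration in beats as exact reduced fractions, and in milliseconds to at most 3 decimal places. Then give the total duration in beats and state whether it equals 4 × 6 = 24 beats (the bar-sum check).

1) 0.0ms=0b +1285.714ms=3/2b
2) 1285.714ms=3/2b +1285.714ms=3/2b
3) 2571.429ms=3b +2571.429ms=3b
4) 5142.857ms=6b +734.694ms=6/7b
5) 5877.551ms=48/7b +734.694ms=6/7b
6) 6612.245ms=54/7b +734.694ms=6/7b
7) 7346.939ms=60/7b +734.694ms=6/7b
8) 8081.633ms=66/7b +734.694ms=6/7b
9) 8816.327ms=72/7b +734.694ms=6/7b
10) 9551.02ms=78/7b +734.694ms=6/7b
11) 10285.714ms=12b +1714.286ms=2b
12) 12000.0ms=14b +1714.286ms=2b
13) 13714.286ms=16b +1714.286ms=2b
14) 15428.571ms=18b +2571.429ms=3b
15) 18000.0ms=21b +1285.714ms=3/2b
16) 19285.714ms=45/2b +1285.714ms=3/2b
Σ=24b of 24 (70bpm 6/8) — PASS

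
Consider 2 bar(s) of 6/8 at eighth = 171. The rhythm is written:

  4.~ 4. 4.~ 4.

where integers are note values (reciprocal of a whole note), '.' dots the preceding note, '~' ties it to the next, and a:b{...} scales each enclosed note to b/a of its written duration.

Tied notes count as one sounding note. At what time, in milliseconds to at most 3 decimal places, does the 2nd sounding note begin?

1. 0.0ms @ 0 + 2105.263ms (6)
2. 2105.263ms @ 6 + 2105.263ms (6)

note 2 onset = 6b = 2105.263ms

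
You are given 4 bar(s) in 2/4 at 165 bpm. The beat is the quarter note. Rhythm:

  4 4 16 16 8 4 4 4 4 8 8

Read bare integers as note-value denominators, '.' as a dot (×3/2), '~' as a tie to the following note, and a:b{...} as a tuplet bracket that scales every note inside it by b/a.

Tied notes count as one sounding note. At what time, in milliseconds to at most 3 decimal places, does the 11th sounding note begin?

note 11 onset = 15/2b = 2727.273ms

1. 0.0ms @ 0 + 363.636ms (1)
2. 363.636ms @ 1 + 363.636ms (1)
3. 727.273ms @ 2 + 90.909ms (1/4)
4. 818.182ms @ 9/4 + 90.909ms (1/4)
5. 909.091ms @ 5/2 + 181.818ms (1/2)
6. 1090.909ms @ 3 + 363.636ms (1)
7. 1454.545ms @ 4 + 363.636ms (1)
8. 1818.182ms @ 5 + 363.636ms (1)
9. 2181.818ms @ 6 + 363.636ms (1)
10. 2545.455ms @ 7 + 181.818ms (1/2)
11. 2727.273ms @ 15/2 + 181.818ms (1/2)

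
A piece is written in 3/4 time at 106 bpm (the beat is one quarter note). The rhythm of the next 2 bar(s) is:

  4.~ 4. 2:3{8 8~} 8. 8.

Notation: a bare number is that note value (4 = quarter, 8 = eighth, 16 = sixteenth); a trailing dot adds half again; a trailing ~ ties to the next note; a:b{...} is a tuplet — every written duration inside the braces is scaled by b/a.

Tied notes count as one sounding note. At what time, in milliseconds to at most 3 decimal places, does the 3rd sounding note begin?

1. 0.0ms @ 0 + 1698.113ms (3)
2. 1698.113ms @ 3 + 424.528ms (3/4)
3. 2122.642ms @ 15/4 + 849.057ms (3/2)
4. 2971.698ms @ 21/4 + 424.528ms (3/4)

note 3 onset = 15/4b = 2122.642ms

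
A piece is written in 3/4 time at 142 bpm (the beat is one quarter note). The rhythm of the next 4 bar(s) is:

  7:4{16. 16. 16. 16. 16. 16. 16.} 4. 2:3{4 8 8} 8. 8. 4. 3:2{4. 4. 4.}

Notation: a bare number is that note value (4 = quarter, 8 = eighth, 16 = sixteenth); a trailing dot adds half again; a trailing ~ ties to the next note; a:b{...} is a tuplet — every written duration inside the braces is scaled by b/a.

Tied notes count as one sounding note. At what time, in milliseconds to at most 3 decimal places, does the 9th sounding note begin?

note 9 onset = 3b = 1267.606ms

1. 0.0ms @ 0 + 90.543ms (3/14)
2. 90.543ms @ 3/14 + 90.543ms (3/14)
3. 181.087ms @ 3/7 + 90.543ms (3/14)
4. 271.63ms @ 9/14 + 90.543ms (3/14)
5. 362.173ms @ 6/7 + 90.543ms (3/14)
6. 452.716ms @ 15/14 + 90.543ms (3/14)
7. 543.26ms @ 9/7 + 90.543ms (3/14)
8. 633.803ms @ 3/2 + 633.803ms (3/2)
9. 1267.606ms @ 3 + 633.803ms (3/2)
10. 1901.408ms @ 9/2 + 316.901ms (3/4)
11. 2218.31ms @ 21/4 + 316.901ms (3/4)
12. 2535.211ms @ 6 + 316.901ms (3/4)
13. 2852.113ms @ 27/4 + 316.901ms (3/4)
14. 3169.014ms @ 15/2 + 633.803ms (3/2)
15. 3802.817ms @ 9 + 422.535ms (1)
16. 4225.352ms @ 10 + 422.535ms (1)
17. 4647.887ms @ 11 + 422.535ms (1)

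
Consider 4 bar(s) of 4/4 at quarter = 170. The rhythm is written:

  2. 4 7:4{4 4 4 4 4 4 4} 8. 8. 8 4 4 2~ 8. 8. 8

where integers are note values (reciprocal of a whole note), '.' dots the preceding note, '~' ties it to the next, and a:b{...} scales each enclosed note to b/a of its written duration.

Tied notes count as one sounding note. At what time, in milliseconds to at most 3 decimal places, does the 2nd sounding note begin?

1. 0.0ms @ 0 + 1058.824ms (3)
2. 1058.824ms @ 3 + 352.941ms (1)
3. 1411.765ms @ 4 + 201.681ms (4/7)
4. 1613.445ms @ 32/7 + 201.681ms (4/7)
5. 1815.126ms @ 36/7 + 201.681ms (4/7)
6. 2016.807ms @ 40/7 + 201.681ms (4/7)
7. 2218.487ms @ 44/7 + 201.681ms (4/7)
8. 2420.168ms @ 48/7 + 201.681ms (4/7)
9. 2621.849ms @ 52/7 + 201.681ms (4/7)
10. 2823.529ms @ 8 + 264.706ms (3/4)
11. 3088.235ms @ 35/4 + 264.706ms (3/4)
12. 3352.941ms @ 19/2 + 176.471ms (1/2)
13. 3529.412ms @ 10 + 352.941ms (1)
14. 3882.353ms @ 11 + 352.941ms (1)
15. 4235.294ms @ 12 + 970.588ms (11/4)
16. 5205.882ms @ 59/4 + 264.706ms (3/4)
17. 5470.588ms @ 31/2 + 176.471ms (1/2)

note 2 onset = 3b = 1058.824ms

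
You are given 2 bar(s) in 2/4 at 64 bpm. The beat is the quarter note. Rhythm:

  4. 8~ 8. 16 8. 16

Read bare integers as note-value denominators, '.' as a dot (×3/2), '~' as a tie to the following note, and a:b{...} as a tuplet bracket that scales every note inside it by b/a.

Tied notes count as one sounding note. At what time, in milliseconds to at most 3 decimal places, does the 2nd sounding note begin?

note 2 onset = 3/2b = 1406.25ms

1. 0.0ms @ 0 + 1406.25ms (3/2)
2. 1406.25ms @ 3/2 + 1171.875ms (5/4)
3. 2578.125ms @ 11/4 + 234.375ms (1/4)
4. 2812.5ms @ 3 + 703.125ms (3/4)
5. 3515.625ms @ 15/4 + 234.375ms (1/4)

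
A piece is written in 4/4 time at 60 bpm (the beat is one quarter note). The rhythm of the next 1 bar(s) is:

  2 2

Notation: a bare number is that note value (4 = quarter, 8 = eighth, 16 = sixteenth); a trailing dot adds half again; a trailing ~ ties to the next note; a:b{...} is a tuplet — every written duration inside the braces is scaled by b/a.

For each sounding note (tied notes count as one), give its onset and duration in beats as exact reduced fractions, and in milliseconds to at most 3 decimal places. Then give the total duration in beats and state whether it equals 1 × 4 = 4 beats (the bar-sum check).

1) 0.0ms=0b +2000.0ms=2b
2) 2000.0ms=2b +2000.0ms=2b
Σ=4b of 4 (60bpm 4/4) — PASS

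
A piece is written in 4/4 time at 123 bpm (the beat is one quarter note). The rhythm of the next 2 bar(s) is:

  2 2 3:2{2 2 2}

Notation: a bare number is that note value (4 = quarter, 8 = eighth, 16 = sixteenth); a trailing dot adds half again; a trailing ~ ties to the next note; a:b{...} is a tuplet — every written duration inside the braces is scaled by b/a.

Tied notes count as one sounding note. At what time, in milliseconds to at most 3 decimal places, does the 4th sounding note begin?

note 4 onset = 16/3b = 2601.626ms

1. 0.0ms @ 0 + 975.61ms (2)
2. 975.61ms @ 2 + 975.61ms (2)
3. 1951.22ms @ 4 + 650.407ms (4/3)
4. 2601.626ms @ 16/3 + 650.407ms (4/3)
5. 3252.033ms @ 20/3 + 650.407ms (4/3)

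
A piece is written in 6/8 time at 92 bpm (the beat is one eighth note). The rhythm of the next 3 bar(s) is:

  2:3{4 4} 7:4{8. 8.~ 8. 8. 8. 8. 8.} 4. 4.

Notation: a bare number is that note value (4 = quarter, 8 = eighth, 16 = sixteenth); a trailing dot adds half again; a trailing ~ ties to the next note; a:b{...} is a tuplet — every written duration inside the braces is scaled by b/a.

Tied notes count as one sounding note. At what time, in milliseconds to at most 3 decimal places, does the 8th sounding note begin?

note 8 onset = 78/7b = 7267.081ms

1. 0.0ms @ 0 + 1956.522ms (3)
2. 1956.522ms @ 3 + 1956.522ms (3)
3. 3913.043ms @ 6 + 559.006ms (6/7)
4. 4472.05ms @ 48/7 + 1118.012ms (12/7)
5. 5590.062ms @ 60/7 + 559.006ms (6/7)
6. 6149.068ms @ 66/7 + 559.006ms (6/7)
7. 6708.075ms @ 72/7 + 559.006ms (6/7)
8. 7267.081ms @ 78/7 + 559.006ms (6/7)
9. 7826.087ms @ 12 + 1956.522ms (3)
10. 9782.609ms @ 15 + 1956.522ms (3)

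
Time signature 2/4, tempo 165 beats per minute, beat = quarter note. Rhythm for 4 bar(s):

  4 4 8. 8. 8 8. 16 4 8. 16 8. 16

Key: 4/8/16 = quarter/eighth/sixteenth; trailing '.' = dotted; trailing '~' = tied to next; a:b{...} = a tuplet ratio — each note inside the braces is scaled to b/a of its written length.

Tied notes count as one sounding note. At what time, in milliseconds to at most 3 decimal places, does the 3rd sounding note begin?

note 3 onset = 2b = 727.273ms

1. 0.0ms @ 0 + 363.636ms (1)
2. 363.636ms @ 1 + 363.636ms (1)
3. 727.273ms @ 2 + 272.727ms (3/4)
4. 1000.0ms @ 11/4 + 272.727ms (3/4)
5. 1272.727ms @ 7/2 + 181.818ms (1/2)
6. 1454.545ms @ 4 + 272.727ms (3/4)
7. 1727.273ms @ 19/4 + 90.909ms (1/4)
8. 1818.182ms @ 5 + 363.636ms (1)
9. 2181.818ms @ 6 + 272.727ms (3/4)
10. 2454.545ms @ 27/4 + 90.909ms (1/4)
11. 2545.455ms @ 7 + 272.727ms (3/4)
12. 2818.182ms @ 31/4 + 90.909ms (1/4)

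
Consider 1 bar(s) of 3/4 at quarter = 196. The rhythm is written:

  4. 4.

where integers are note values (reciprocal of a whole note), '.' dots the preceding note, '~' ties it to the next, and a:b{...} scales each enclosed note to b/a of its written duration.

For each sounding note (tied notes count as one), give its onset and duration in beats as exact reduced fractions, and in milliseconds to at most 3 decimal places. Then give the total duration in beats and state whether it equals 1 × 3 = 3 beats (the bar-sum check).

1) 0.0ms=0b +459.184ms=3/2b
2) 459.184ms=3/2b +459.184ms=3/2b
Σ=3b of 3 (196bpm 3/4) — PASS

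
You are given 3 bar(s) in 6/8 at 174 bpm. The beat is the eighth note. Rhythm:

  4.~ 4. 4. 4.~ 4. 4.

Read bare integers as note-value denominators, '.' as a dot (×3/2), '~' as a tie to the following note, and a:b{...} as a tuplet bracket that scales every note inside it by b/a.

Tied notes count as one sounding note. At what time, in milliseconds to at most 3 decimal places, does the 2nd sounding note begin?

1. 0.0ms @ 0 + 2068.966ms (6)
2. 2068.966ms @ 6 + 1034.483ms (3)
3. 3103.448ms @ 9 + 2068.966ms (6)
4. 5172.414ms @ 15 + 1034.483ms (3)

note 2 onset = 6b = 2068.966ms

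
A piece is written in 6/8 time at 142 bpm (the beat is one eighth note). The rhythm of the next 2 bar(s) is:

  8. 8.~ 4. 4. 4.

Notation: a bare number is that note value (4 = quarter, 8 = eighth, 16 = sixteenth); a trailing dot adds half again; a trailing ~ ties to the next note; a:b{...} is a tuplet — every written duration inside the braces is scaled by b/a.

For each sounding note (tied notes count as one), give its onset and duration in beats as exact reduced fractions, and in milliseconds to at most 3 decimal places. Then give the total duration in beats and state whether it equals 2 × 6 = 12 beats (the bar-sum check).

1) 0.0ms=0b +633.803ms=3/2b
2) 633.803ms=3/2b +1901.408ms=9/2b
3) 2535.211ms=6b +1267.606ms=3b
4) 3802.817ms=9b +1267.606ms=3b
Σ=12b of 12 (142bpm 6/8) — PASS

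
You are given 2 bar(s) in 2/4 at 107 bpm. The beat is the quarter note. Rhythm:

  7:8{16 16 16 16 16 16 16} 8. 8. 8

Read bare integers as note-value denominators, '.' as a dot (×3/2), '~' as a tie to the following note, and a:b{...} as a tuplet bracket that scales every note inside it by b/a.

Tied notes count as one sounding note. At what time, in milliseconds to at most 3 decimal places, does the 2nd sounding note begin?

1. 0.0ms @ 0 + 160.214ms (2/7)
2. 160.214ms @ 2/7 + 160.214ms (2/7)
3. 320.427ms @ 4/7 + 160.214ms (2/7)
4. 480.641ms @ 6/7 + 160.214ms (2/7)
5. 640.854ms @ 8/7 + 160.214ms (2/7)
6. 801.068ms @ 10/7 + 160.214ms (2/7)
7. 961.282ms @ 12/7 + 160.214ms (2/7)
8. 1121.495ms @ 2 + 420.561ms (3/4)
9. 1542.056ms @ 11/4 + 420.561ms (3/4)
10. 1962.617ms @ 7/2 + 280.374ms (1/2)

note 2 onset = 2/7b = 160.214ms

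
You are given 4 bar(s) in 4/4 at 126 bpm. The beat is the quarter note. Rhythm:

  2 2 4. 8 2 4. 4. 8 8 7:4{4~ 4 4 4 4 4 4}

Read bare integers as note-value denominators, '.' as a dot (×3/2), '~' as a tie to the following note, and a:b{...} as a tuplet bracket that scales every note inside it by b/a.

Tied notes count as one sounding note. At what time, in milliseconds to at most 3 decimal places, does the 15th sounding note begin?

1. 0.0ms @ 0 + 952.381ms (2)
2. 952.381ms @ 2 + 952.381ms (2)
3. 1904.762ms @ 4 + 714.286ms (3/2)
4. 2619.048ms @ 11/2 + 238.095ms (1/2)
5. 2857.143ms @ 6 + 952.381ms (2)
6. 3809.524ms @ 8 + 714.286ms (3/2)
7. 4523.81ms @ 19/2 + 714.286ms (3/2)
8. 5238.095ms @ 11 + 238.095ms (1/2)
9. 5476.19ms @ 23/2 + 238.095ms (1/2)
10. 5714.286ms @ 12 + 544.218ms (8/7)
11. 6258.503ms @ 92/7 + 272.109ms (4/7)
12. 6530.612ms @ 96/7 + 272.109ms (4/7)
13. 6802.721ms @ 100/7 + 272.109ms (4/7)
14. 7074.83ms @ 104/7 + 272.109ms (4/7)
15. 7346.939ms @ 108/7 + 272.109ms (4/7)

note 15 onset = 108/7b = 7346.939ms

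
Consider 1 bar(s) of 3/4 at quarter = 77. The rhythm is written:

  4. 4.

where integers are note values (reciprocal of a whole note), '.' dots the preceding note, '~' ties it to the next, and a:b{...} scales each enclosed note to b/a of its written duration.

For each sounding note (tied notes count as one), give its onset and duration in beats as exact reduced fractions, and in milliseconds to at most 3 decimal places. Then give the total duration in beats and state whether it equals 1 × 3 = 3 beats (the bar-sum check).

1) 0.0ms=0b +1168.831ms=3/2b
2) 1168.831ms=3/2b +1168.831ms=3/2b
Σ=3b of 3 (77bpm 3/4) — PASS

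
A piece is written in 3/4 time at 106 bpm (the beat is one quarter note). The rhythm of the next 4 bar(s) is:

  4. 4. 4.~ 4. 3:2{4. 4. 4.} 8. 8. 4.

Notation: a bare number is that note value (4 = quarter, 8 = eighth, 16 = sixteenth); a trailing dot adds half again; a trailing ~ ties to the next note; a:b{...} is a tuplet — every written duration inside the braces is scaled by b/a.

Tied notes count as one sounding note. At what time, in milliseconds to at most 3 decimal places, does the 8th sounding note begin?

note 8 onset = 39/4b = 5518.868ms

1. 0.0ms @ 0 + 849.057ms (3/2)
2. 849.057ms @ 3/2 + 849.057ms (3/2)
3. 1698.113ms @ 3 + 1698.113ms (3)
4. 3396.226ms @ 6 + 566.038ms (1)
5. 3962.264ms @ 7 + 566.038ms (1)
6. 4528.302ms @ 8 + 566.038ms (1)
7. 5094.34ms @ 9 + 424.528ms (3/4)
8. 5518.868ms @ 39/4 + 424.528ms (3/4)
9. 5943.396ms @ 21/2 + 849.057ms (3/2)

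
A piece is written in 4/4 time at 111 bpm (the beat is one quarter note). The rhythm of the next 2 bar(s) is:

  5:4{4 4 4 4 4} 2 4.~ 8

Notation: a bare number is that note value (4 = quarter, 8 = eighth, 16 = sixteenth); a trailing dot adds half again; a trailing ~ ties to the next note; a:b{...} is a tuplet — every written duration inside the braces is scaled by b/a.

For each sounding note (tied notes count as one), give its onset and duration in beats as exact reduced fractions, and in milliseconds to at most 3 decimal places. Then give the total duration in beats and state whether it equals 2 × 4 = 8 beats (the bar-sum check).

1) 0.0ms=0b +432.432ms=4/5b
2) 432.432ms=4/5b +432.432ms=4/5b
3) 864.865ms=8/5b +432.432ms=4/5b
4) 1297.297ms=12/5b +432.432ms=4/5b
5) 1729.73ms=16/5b +432.432ms=4/5b
6) 2162.162ms=4b +1081.081ms=2b
7) 3243.243ms=6b +1081.081ms=2b
Σ=8b of 8 (111bpm 4/4) — PASS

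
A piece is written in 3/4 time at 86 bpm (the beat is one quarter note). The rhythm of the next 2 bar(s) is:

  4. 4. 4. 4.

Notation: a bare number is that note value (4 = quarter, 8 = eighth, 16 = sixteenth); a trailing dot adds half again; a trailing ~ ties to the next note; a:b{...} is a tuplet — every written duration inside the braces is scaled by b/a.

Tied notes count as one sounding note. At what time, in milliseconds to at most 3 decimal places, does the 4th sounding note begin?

1. 0.0ms @ 0 + 1046.512ms (3/2)
2. 1046.512ms @ 3/2 + 1046.512ms (3/2)
3. 2093.023ms @ 3 + 1046.512ms (3/2)
4. 3139.535ms @ 9/2 + 1046.512ms (3/2)

note 4 onset = 9/2b = 3139.535ms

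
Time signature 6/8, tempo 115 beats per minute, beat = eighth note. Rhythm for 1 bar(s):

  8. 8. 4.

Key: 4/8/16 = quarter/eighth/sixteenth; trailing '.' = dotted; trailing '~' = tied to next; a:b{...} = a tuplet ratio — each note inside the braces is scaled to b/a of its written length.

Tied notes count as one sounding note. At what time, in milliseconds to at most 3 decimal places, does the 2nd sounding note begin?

1. 0.0ms @ 0 + 782.609ms (3/2)
2. 782.609ms @ 3/2 + 782.609ms (3/2)
3. 1565.217ms @ 3 + 1565.217ms (3)

note 2 onset = 3/2b = 782.609ms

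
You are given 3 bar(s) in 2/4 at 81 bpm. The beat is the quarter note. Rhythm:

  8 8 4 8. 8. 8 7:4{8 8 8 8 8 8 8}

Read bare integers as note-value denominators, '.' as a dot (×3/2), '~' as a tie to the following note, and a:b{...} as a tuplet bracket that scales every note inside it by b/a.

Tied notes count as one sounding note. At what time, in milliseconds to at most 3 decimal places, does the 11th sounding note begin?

1. 0.0ms @ 0 + 370.37ms (1/2)
2. 370.37ms @ 1/2 + 370.37ms (1/2)
3. 740.741ms @ 1 + 740.741ms (1)
4. 1481.481ms @ 2 + 555.556ms (3/4)
5. 2037.037ms @ 11/4 + 555.556ms (3/4)
6. 2592.593ms @ 7/2 + 370.37ms (1/2)
7. 2962.963ms @ 4 + 211.64ms (2/7)
8. 3174.603ms @ 30/7 + 211.64ms (2/7)
9. 3386.243ms @ 32/7 + 211.64ms (2/7)
10. 3597.884ms @ 34/7 + 211.64ms (2/7)
11. 3809.524ms @ 36/7 + 211.64ms (2/7)
12. 4021.164ms @ 38/7 + 211.64ms (2/7)
13. 4232.804ms @ 40/7 + 211.64ms (2/7)

note 11 onset = 36/7b = 3809.524ms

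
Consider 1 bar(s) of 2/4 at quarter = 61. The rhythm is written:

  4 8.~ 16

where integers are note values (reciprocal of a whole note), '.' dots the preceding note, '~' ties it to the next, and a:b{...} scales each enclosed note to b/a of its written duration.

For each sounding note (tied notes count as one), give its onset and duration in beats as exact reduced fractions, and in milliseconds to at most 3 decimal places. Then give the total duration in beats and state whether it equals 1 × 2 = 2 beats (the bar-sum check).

1) 0.0ms=0b +983.607ms=1b
2) 983.607ms=1b +983.607ms=1b
Σ=2b of 2 (61bpm 2/4) — PASS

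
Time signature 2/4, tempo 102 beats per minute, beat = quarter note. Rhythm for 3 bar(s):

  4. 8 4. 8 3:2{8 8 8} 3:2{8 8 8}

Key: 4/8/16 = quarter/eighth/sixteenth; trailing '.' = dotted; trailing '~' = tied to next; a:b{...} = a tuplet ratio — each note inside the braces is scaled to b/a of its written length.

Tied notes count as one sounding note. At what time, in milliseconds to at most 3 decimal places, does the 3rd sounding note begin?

1. 0.0ms @ 0 + 882.353ms (3/2)
2. 882.353ms @ 3/2 + 294.118ms (1/2)
3. 1176.471ms @ 2 + 882.353ms (3/2)
4. 2058.824ms @ 7/2 + 294.118ms (1/2)
5. 2352.941ms @ 4 + 196.078ms (1/3)
6. 2549.02ms @ 13/3 + 196.078ms (1/3)
7. 2745.098ms @ 14/3 + 196.078ms (1/3)
8. 2941.176ms @ 5 + 196.078ms (1/3)
9. 3137.255ms @ 16/3 + 196.078ms (1/3)
10. 3333.333ms @ 17/3 + 196.078ms (1/3)

note 3 onset = 2b = 1176.471ms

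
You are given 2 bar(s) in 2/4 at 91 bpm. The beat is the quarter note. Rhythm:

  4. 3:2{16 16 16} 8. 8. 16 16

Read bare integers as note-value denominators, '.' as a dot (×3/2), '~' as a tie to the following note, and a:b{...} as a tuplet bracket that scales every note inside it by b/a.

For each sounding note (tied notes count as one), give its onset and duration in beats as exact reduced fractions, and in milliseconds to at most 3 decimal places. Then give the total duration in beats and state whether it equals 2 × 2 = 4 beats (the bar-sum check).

1) 0.0ms=0b +989.011ms=3/2b
2) 989.011ms=3/2b +109.89ms=1/6b
3) 1098.901ms=5/3b +109.89ms=1/6b
4) 1208.791ms=11/6b +109.89ms=1/6b
5) 1318.681ms=2b +494.505ms=3/4b
6) 1813.187ms=11/4b +494.505ms=3/4b
7) 2307.692ms=7/2b +164.835ms=1/4b
8) 2472.527ms=15/4b +164.835ms=1/4b
Σ=4b of 4 (91bpm 2/4) — PASS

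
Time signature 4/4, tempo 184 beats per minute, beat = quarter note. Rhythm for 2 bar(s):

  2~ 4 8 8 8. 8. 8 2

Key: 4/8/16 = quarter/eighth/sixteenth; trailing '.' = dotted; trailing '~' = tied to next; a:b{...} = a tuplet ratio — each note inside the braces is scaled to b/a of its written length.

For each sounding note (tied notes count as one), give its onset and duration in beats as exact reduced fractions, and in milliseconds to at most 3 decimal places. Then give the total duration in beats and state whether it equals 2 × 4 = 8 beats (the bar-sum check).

1) 0.0ms=0b +978.261ms=3b
2) 978.261ms=3b +163.043ms=1/2b
3) 1141.304ms=7/2b +163.043ms=1/2b
4) 1304.348ms=4b +244.565ms=3/4b
5) 1548.913ms=19/4b +244.565ms=3/4b
6) 1793.478ms=11/2b +163.043ms=1/2b
7) 1956.522ms=6b +652.174ms=2b
Σ=8b of 8 (184bpm 4/4) — PASS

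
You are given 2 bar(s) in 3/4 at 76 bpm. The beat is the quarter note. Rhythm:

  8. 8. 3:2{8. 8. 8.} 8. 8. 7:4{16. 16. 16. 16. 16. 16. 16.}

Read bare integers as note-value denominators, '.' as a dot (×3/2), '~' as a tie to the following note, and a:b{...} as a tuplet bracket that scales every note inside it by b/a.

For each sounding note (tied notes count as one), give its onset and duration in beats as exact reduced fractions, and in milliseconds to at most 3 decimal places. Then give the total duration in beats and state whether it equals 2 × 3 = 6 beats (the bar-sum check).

1) 0.0ms=0b +592.105ms=3/4b
2) 592.105ms=3/4b +592.105ms=3/4b
3) 1184.211ms=3/2b +394.737ms=1/2b
4) 1578.947ms=2b +394.737ms=1/2b
5) 1973.684ms=5/2b +394.737ms=1/2b
6) 2368.421ms=3b +592.105ms=3/4b
7) 2960.526ms=15/4b +592.105ms=3/4b
8) 3552.632ms=9/2b +169.173ms=3/14b
9) 3721.805ms=33/7b +169.173ms=3/14b
10) 3890.977ms=69/14b +169.173ms=3/14b
11) 4060.15ms=36/7b +169.173ms=3/14b
12) 4229.323ms=75/14b +169.173ms=3/14b
13) 4398.496ms=39/7b +169.173ms=3/14b
14) 4567.669ms=81/14b +169.173ms=3/14b
Σ=6b of 6 (76bpm 3/4) — PASS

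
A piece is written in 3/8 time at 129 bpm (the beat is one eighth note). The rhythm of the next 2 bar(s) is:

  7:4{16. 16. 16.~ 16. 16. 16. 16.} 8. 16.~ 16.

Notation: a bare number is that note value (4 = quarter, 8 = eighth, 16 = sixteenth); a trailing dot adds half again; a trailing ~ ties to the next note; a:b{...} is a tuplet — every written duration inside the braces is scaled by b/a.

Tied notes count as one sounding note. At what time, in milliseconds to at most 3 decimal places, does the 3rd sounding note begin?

1. 0.0ms @ 0 + 199.336ms (3/7)
2. 199.336ms @ 3/7 + 199.336ms (3/7)
3. 398.671ms @ 6/7 + 398.671ms (6/7)
4. 797.342ms @ 12/7 + 199.336ms (3/7)
5. 996.678ms @ 15/7 + 199.336ms (3/7)
6. 1196.013ms @ 18/7 + 199.336ms (3/7)
7. 1395.349ms @ 3 + 697.674ms (3/2)
8. 2093.023ms @ 9/2 + 697.674ms (3/2)

note 3 onset = 6/7b = 398.671ms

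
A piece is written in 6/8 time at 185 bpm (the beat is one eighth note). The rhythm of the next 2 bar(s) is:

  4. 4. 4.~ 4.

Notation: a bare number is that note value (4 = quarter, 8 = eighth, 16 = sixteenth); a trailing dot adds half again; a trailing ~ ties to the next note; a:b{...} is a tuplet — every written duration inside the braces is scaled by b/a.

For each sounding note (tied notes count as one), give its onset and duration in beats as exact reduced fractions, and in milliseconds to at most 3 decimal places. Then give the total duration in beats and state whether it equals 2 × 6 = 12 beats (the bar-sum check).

1) 0.0ms=0b +972.973ms=3b
2) 972.973ms=3b +972.973ms=3b
3) 1945.946ms=6b +1945.946ms=6b
Σ=12b of 12 (185bpm 6/8) — PASS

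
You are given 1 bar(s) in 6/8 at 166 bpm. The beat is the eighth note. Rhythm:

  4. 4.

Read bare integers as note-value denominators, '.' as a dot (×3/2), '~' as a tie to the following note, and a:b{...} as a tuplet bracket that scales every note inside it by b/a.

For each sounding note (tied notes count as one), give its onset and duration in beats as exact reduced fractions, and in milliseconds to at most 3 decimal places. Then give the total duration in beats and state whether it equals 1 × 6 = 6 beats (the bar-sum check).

1) 0.0ms=0b +1084.337ms=3b
2) 1084.337ms=3b +1084.337ms=3b
Σ=6b of 6 (166bpm 6/8) — PASS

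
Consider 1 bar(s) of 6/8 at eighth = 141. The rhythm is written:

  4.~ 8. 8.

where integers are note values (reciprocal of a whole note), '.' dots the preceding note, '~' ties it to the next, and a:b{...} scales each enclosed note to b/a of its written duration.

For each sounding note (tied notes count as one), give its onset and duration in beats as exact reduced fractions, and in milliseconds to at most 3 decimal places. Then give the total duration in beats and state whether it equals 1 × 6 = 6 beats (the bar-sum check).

1) 0.0ms=0b +1914.894ms=9/2b
2) 1914.894ms=9/2b +638.298ms=3/2b
Σ=6b of 6 (141bpm 6/8) — PASS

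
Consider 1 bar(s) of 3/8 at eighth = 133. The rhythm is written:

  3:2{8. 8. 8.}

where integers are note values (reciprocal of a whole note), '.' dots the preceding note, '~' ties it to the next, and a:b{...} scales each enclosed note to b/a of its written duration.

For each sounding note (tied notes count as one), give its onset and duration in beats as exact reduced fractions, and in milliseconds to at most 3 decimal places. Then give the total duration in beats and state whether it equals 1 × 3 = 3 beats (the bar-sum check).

1) 0.0ms=0b +451.128ms=1b
2) 451.128ms=1b +451.128ms=1b
3) 902.256ms=2b +451.128ms=1b
Σ=3b of 3 (133bpm 3/8) — PASS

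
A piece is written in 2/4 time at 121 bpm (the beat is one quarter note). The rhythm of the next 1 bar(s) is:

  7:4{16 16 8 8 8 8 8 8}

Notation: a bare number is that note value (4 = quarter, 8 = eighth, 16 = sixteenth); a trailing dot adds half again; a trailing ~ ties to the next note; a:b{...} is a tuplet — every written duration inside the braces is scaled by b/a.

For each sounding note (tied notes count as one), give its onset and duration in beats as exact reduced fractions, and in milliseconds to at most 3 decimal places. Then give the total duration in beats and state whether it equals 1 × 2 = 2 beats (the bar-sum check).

1) 0.0ms=0b +70.838ms=1/7b
2) 70.838ms=1/7b +70.838ms=1/7b
3) 141.677ms=2/7b +141.677ms=2/7b
4) 283.353ms=4/7b +141.677ms=2/7b
5) 425.03ms=6/7b +141.677ms=2/7b
6) 566.706ms=8/7b +141.677ms=2/7b
7) 708.383ms=10/7b +141.677ms=2/7b
8) 850.059ms=12/7b +141.677ms=2/7b
Σ=2b of 2 (121bpm 2/4) — PASS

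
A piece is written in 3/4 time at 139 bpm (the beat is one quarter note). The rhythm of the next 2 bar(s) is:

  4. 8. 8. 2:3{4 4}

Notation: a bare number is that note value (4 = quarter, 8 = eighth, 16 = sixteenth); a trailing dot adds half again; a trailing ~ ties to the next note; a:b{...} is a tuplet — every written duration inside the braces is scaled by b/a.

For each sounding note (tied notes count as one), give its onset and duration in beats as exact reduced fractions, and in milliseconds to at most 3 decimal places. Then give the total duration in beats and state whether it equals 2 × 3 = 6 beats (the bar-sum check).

1) 0.0ms=0b +647.482ms=3/2b
2) 647.482ms=3/2b +323.741ms=3/4b
3) 971.223ms=9/4b +323.741ms=3/4b
4) 1294.964ms=3b +647.482ms=3/2b
5) 1942.446ms=9/2b +647.482ms=3/2b
Σ=6b of 6 (139bpm 3/4) — PASS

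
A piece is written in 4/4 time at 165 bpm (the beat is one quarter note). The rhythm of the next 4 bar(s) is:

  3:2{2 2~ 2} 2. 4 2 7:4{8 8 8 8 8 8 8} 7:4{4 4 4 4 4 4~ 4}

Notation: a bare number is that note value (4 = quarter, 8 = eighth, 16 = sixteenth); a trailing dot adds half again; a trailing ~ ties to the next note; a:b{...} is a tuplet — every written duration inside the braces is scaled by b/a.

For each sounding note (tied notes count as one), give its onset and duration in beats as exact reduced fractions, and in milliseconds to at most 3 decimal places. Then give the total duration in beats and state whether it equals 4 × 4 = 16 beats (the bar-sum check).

1) 0.0ms=0b +484.848ms=4/3b
2) 484.848ms=4/3b +969.697ms=8/3b
3) 1454.545ms=4b +1090.909ms=3b
4) 2545.455ms=7b +363.636ms=1b
5) 2909.091ms=8b +727.273ms=2b
6) 3636.364ms=10b +103.896ms=2/7b
7) 3740.26ms=72/7b +103.896ms=2/7b
8) 3844.156ms=74/7b +103.896ms=2/7b
9) 3948.052ms=76/7b +103.896ms=2/7b
10) 4051.948ms=78/7b +103.896ms=2/7b
11) 4155.844ms=80/7b +103.896ms=2/7b
12) 4259.74ms=82/7b +103.896ms=2/7b
13) 4363.636ms=12b +207.792ms=4/7b
14) 4571.429ms=88/7b +207.792ms=4/7b
15) 4779.221ms=92/7b +207.792ms=4/7b
16) 4987.013ms=96/7b +207.792ms=4/7b
17) 5194.805ms=100/7b +207.792ms=4/7b
18) 5402.597ms=104/7b +415.584ms=8/7b
Σ=16b of 16 (165bpm 4/4) — PASS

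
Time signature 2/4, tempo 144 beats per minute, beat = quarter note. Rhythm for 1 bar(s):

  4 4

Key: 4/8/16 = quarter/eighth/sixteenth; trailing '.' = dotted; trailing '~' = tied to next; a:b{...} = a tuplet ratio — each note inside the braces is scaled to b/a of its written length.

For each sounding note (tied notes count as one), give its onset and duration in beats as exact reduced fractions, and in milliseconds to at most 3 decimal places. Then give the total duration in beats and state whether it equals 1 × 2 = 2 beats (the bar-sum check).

1) 0.0ms=0b +416.667ms=1b
2) 416.667ms=1b +416.667ms=1b
Σ=2b of 2 (144bpm 2/4) — PASS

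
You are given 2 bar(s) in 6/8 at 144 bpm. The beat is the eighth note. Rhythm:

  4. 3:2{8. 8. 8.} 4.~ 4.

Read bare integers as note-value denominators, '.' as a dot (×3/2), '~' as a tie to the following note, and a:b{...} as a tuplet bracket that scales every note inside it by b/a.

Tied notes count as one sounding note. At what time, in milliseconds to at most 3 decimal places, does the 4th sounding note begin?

note 4 onset = 5b = 2083.333ms

1. 0.0ms @ 0 + 1250.0ms (3)
2. 1250.0ms @ 3 + 416.667ms (1)
3. 1666.667ms @ 4 + 416.667ms (1)
4. 2083.333ms @ 5 + 416.667ms (1)
5. 2500.0ms @ 6 + 2500.0ms (6)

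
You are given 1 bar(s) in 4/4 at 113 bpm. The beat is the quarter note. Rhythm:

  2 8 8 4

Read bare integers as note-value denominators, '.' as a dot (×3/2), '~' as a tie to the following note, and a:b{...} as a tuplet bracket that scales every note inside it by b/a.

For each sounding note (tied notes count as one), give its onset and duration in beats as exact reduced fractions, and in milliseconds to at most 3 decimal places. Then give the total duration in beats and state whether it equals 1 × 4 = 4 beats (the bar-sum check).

1) 0.0ms=0b +1061.947ms=2b
2) 1061.947ms=2b +265.487ms=1/2b
3) 1327.434ms=5/2b +265.487ms=1/2b
4) 1592.92ms=3b +530.973ms=1b
Σ=4b of 4 (113bpm 4/4) — PASS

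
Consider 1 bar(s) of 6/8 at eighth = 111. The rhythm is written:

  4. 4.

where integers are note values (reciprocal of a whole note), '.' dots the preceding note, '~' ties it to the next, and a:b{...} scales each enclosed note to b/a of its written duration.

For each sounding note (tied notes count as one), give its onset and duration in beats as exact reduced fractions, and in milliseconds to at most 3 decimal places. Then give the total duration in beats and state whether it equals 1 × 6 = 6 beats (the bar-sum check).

1) 0.0ms=0b +1621.622ms=3b
2) 1621.622ms=3b +1621.622ms=3b
Σ=6b of 6 (111bpm 6/8) — PASS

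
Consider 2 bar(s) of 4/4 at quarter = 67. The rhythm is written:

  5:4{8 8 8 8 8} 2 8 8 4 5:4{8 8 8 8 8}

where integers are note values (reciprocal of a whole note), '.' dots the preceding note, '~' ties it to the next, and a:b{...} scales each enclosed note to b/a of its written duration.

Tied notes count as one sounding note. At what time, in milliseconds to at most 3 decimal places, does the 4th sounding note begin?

1. 0.0ms @ 0 + 358.209ms (2/5)
2. 358.209ms @ 2/5 + 358.209ms (2/5)
3. 716.418ms @ 4/5 + 358.209ms (2/5)
4. 1074.627ms @ 6/5 + 358.209ms (2/5)
5. 1432.836ms @ 8/5 + 358.209ms (2/5)
6. 1791.045ms @ 2 + 1791.045ms (2)
7. 3582.09ms @ 4 + 447.761ms (1/2)
8. 4029.851ms @ 9/2 + 447.761ms (1/2)
9. 4477.612ms @ 5 + 895.522ms (1)
10. 5373.134ms @ 6 + 358.209ms (2/5)
11. 5731.343ms @ 32/5 + 358.209ms (2/5)
12. 6089.552ms @ 34/5 + 358.209ms (2/5)
13. 6447.761ms @ 36/5 + 358.209ms (2/5)
14. 6805.97ms @ 38/5 + 358.209ms (2/5)

note 4 onset = 6/5b = 1074.627ms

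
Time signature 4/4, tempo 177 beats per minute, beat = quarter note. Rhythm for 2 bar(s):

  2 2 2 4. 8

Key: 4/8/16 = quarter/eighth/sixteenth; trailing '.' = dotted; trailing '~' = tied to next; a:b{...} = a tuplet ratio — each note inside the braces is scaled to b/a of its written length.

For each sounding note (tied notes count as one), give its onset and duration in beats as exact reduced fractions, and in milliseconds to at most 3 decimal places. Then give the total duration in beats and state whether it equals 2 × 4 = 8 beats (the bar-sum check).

1) 0.0ms=0b +677.966ms=2b
2) 677.966ms=2b +677.966ms=2b
3) 1355.932ms=4b +677.966ms=2b
4) 2033.898ms=6b +508.475ms=3/2b
5) 2542.373ms=15/2b +169.492ms=1/2b
Σ=8b of 8 (177bpm 4/4) — PASS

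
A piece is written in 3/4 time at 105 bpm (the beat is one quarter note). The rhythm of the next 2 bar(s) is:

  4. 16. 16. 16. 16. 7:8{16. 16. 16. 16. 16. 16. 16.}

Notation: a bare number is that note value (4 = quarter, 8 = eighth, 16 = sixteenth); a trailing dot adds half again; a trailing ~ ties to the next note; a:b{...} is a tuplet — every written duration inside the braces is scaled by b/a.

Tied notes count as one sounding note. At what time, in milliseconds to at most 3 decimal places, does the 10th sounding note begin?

note 10 onset = 33/7b = 2693.878ms

1. 0.0ms @ 0 + 857.143ms (3/2)
2. 857.143ms @ 3/2 + 214.286ms (3/8)
3. 1071.429ms @ 15/8 + 214.286ms (3/8)
4. 1285.714ms @ 9/4 + 214.286ms (3/8)
5. 1500.0ms @ 21/8 + 214.286ms (3/8)
6. 1714.286ms @ 3 + 244.898ms (3/7)
7. 1959.184ms @ 24/7 + 244.898ms (3/7)
8. 2204.082ms @ 27/7 + 244.898ms (3/7)
9. 2448.98ms @ 30/7 + 244.898ms (3/7)
10. 2693.878ms @ 33/7 + 244.898ms (3/7)
11. 2938.776ms @ 36/7 + 244.898ms (3/7)
12. 3183.673ms @ 39/7 + 244.898ms (3/7)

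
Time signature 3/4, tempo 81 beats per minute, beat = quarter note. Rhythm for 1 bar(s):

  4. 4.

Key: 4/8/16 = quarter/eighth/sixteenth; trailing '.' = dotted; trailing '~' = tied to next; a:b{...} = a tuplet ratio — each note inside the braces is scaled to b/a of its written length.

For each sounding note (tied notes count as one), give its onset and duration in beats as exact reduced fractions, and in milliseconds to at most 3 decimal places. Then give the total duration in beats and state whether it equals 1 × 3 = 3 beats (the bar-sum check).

1) 0.0ms=0b +1111.111ms=3/2b
2) 1111.111ms=3/2b +1111.111ms=3/2b
Σ=3b of 3 (81bpm 3/4) — PASS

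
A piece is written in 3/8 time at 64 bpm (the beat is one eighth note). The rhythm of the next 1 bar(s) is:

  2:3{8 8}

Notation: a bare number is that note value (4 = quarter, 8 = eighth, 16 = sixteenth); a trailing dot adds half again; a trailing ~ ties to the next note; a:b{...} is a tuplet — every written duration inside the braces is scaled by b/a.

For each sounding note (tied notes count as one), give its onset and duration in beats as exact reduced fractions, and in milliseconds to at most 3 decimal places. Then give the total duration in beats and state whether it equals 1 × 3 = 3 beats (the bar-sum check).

1) 0.0ms=0b +1406.25ms=3/2b
2) 1406.25ms=3/2b +1406.25ms=3/2b
Σ=3b of 3 (64bpm 3/8) — PASS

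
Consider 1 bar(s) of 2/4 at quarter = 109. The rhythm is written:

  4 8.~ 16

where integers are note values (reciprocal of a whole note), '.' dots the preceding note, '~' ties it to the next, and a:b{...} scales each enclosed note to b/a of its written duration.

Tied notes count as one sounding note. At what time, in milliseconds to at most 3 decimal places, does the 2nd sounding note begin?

1. 0.0ms @ 0 + 550.459ms (1)
2. 550.459ms @ 1 + 550.459ms (1)

note 2 onset = 1b = 550.459ms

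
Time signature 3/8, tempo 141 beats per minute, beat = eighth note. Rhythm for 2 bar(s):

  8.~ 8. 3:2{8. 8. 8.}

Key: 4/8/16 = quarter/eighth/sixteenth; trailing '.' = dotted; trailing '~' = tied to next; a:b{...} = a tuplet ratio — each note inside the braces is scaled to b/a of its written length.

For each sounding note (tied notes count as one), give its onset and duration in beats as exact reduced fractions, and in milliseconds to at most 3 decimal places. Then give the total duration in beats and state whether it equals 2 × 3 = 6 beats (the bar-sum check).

1) 0.0ms=0b +1276.596ms=3b
2) 1276.596ms=3b +425.532ms=1b
3) 1702.128ms=4b +425.532ms=1b
4) 2127.66ms=5b +425.532ms=1b
Σ=6b of 6 (141bpm 3/8) — PASS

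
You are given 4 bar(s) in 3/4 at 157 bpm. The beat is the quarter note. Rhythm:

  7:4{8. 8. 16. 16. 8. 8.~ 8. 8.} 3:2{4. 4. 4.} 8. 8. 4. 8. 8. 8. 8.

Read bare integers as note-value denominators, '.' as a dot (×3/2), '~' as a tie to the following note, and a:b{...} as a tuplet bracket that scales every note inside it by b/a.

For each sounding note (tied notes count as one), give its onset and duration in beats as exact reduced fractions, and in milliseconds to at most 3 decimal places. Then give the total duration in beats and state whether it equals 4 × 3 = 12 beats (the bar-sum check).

1) 0.0ms=0b +163.785ms=3/7b
2) 163.785ms=3/7b +163.785ms=3/7b
3) 327.571ms=6/7b +81.893ms=3/14b
4) 409.463ms=15/14b +81.893ms=3/14b
5) 491.356ms=9/7b +163.785ms=3/7b
6) 655.141ms=12/7b +327.571ms=6/7b
7) 982.712ms=18/7b +163.785ms=3/7b
8) 1146.497ms=3b +382.166ms=1b
9) 1528.662ms=4b +382.166ms=1b
10) 1910.828ms=5b +382.166ms=1b
11) 2292.994ms=6b +286.624ms=3/4b
12) 2579.618ms=27/4b +286.624ms=3/4b
13) 2866.242ms=15/2b +573.248ms=3/2b
14) 3439.49ms=9b +286.624ms=3/4b
15) 3726.115ms=39/4b +286.624ms=3/4b
16) 4012.739ms=21/2b +286.624ms=3/4b
17) 4299.363ms=45/4b +286.624ms=3/4b
Σ=12b of 12 (157bpm 3/4) — PASS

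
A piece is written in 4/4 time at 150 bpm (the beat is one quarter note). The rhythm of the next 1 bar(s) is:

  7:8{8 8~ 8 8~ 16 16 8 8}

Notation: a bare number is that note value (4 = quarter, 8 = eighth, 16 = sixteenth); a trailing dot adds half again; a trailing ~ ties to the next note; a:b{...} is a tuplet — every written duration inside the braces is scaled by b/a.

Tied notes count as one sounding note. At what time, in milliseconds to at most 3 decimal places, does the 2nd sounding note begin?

1. 0.0ms @ 0 + 228.571ms (4/7)
2. 228.571ms @ 4/7 + 457.143ms (8/7)
3. 685.714ms @ 12/7 + 342.857ms (6/7)
4. 1028.571ms @ 18/7 + 114.286ms (2/7)
5. 1142.857ms @ 20/7 + 228.571ms (4/7)
6. 1371.429ms @ 24/7 + 228.571ms (4/7)

note 2 onset = 4/7b = 228.571ms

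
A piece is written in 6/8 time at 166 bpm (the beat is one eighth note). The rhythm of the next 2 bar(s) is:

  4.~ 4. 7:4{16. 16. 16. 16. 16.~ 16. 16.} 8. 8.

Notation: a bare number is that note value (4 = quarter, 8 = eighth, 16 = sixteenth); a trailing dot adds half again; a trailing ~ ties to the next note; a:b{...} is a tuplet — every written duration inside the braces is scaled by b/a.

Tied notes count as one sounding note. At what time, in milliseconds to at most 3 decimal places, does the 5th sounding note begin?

note 5 onset = 51/7b = 2633.391ms

1. 0.0ms @ 0 + 2168.675ms (6)
2. 2168.675ms @ 6 + 154.905ms (3/7)
3. 2323.58ms @ 45/7 + 154.905ms (3/7)
4. 2478.485ms @ 48/7 + 154.905ms (3/7)
5. 2633.391ms @ 51/7 + 154.905ms (3/7)
6. 2788.296ms @ 54/7 + 309.811ms (6/7)
7. 3098.107ms @ 60/7 + 154.905ms (3/7)
8. 3253.012ms @ 9 + 542.169ms (3/2)
9. 3795.181ms @ 21/2 + 542.169ms (3/2)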